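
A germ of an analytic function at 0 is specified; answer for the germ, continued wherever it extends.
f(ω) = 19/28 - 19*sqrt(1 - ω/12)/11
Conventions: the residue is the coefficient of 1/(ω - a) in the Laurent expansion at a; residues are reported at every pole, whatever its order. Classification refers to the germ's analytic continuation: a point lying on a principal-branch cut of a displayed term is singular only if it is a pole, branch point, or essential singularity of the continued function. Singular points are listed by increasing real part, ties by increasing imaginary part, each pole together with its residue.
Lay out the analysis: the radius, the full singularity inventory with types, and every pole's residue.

Radius of convergence at 0: 12.
At 12: an algebraic (square-root) branch point.

Branch term (-19/11)*sqrt(1 - ω/(12)): its argument vanishes at ω = 12, a square-root branch point, modulus 12.
The radius of convergence is the smallest modulus among the singular points: 12.


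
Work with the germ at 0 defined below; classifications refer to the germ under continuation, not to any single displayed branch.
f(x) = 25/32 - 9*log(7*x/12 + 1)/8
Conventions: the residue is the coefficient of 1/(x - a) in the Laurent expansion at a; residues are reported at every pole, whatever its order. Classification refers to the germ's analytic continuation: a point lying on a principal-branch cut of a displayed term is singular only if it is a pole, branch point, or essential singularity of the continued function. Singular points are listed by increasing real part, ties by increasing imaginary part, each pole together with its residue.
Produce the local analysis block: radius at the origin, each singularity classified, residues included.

Radius of convergence at 0: 12/7.
At -12/7: a logarithmic branch point.

Branch term (-9/8)*log(1 - x/(-12/7)): its argument vanishes at x = -12/7, a logarithmic branch point, modulus 12/7.
The radius of convergence is the smallest modulus among the singular points: 12/7.


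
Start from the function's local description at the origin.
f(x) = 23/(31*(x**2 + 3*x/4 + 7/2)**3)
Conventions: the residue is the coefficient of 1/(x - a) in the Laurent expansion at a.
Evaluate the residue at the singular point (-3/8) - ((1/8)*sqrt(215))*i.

The residue is ((141312/308089625)*sqrt(215))*i.

The factor x**2 + 3*x/4 + 7/2 splits as (x - a)(x - a') with a = (-3/8) - ((1/8)*sqrt(215))*i, a' = (-3/8) + ((1/8)*sqrt(215))*i. At the order-3 pole a set g(x) = (x - a)^3*f(x) = [23/31] / (x - a')^3.
Order-3 pole: residue = g''(a)/2; g''((-3/8) - ((1/8)*sqrt(215))*i) = ((282624/308089625)*sqrt(215))*i, so the residue is ((141312/308089625)*sqrt(215))*i.


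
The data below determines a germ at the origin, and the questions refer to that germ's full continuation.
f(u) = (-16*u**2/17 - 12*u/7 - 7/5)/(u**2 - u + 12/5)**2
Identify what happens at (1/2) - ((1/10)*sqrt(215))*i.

The point is a pole of order 2.

The denominator factor u**2 - u + 12/5 vanishes at (1/2) - ((1/10)*sqrt(215))*i and appears to the power 2; the numerator there equals (-279/595) + ((158/595)*sqrt(215))*i, nonzero, and no other factor vanishes.
Hence a pole whose order is the multiplicity, 2.


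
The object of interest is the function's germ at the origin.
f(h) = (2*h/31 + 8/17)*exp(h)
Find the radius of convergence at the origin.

The factor exp(h) is entire and contributes no finite singular point.
The polynomial part has no poles.
No finite singular points: the Taylor series at 0 converges everywhere.

The radius of convergence is infinite.


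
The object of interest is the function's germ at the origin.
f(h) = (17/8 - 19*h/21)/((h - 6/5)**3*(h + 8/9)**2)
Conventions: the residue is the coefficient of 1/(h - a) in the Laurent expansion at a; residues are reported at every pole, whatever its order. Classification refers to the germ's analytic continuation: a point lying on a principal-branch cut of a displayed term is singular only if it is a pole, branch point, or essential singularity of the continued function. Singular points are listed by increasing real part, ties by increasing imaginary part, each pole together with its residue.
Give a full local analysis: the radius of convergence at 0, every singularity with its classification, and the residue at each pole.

Denominator factor (h - 6/5)^3: pole of order 3 at 6/5, modulus 6/5.
Denominator factor (h + 8/9)^2: pole of order 2 at -8/9, modulus 8/9.
The radius of convergence is the smallest modulus among the singular points: 8/9.
At the order-2 pole -8/9 set g(h) = (h - (-8/9))^2*f(h) = (17/8 - 19*h/21)/(h - 6/5)**3.
Order-2 pole: residue = g'(a); g'(-8/9) = -1583965125/4372194176, so the residue is -1583965125/4372194176.
At the order-3 pole 6/5 set g(h) = (h - (6/5))^3*f(h) = (17/8 - 19*h/21)/(h + 8/9)**2.
Order-3 pole: residue = g''(a)/2; g''(6/5) = 1583965125/2186097088, so the residue is 1583965125/4372194176.
List the singular points by increasing real part (a conjugate pair: the negative imaginary part first).

Radius of convergence at 0: 8/9.
At -8/9: a pole of order 2; residue -1583965125/4372194176.
At 6/5: a pole of order 3; residue 1583965125/4372194176.


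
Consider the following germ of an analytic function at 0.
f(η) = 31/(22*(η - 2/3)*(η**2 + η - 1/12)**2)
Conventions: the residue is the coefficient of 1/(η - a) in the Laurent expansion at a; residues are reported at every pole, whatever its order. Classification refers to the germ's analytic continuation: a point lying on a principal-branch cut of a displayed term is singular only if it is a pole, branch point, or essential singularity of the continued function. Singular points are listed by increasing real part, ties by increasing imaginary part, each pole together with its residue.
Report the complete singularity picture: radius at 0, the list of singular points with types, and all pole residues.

Radius of convergence at 0: -1/2 + (1/3)*sqrt(3).
At -1/2 - (1/3)*sqrt(3): a pole of order 2; residue -10044/15059 - (25389/60236)*sqrt(3).
At -1/2 + (1/3)*sqrt(3): a pole of order 2; residue -10044/15059 + (25389/60236)*sqrt(3).
At 2/3: a pole of order 1; residue 20088/15059.

Denominator factor (η - 2/3): pole of order 1 at 2/3, modulus 2/3.
Denominator factor (η**2 + η - 1/12)^2: discriminant 4/3, real irrational roots -1/2 + (1/3)*sqrt(3) and -1/2 - (1/3)*sqrt(3); poles of order 2, moduli -1/2 + (1/3)*sqrt(3) and 1/2 + (1/3)*sqrt(3).
The radius of convergence is the smallest modulus among the singular points: -1/2 + (1/3)*sqrt(3).
The factor η**2 + η - 1/12 splits as (η - a)(η - a') with a = -1/2 - (1/3)*sqrt(3), a' = -1/2 + (1/3)*sqrt(3). At the order-2 pole a set g(η) = (η - a)^2*f(η) = [31/(22*(η - 2/3))] / (η - a')^2.
Order-2 pole: residue = g'(a); g'(-1/2 - (1/3)*sqrt(3)) = -10044/15059 - (25389/60236)*sqrt(3), so the residue is -10044/15059 - (25389/60236)*sqrt(3).
The factor η**2 + η - 1/12 splits as (η - a)(η - a') with a = -1/2 + (1/3)*sqrt(3), a' = -1/2 - (1/3)*sqrt(3). At the order-2 pole a set g(η) = (η - a)^2*f(η) = [31/(22*(η - 2/3))] / (η - a')^2.
Order-2 pole: residue = g'(a); g'(-1/2 + (1/3)*sqrt(3)) = -10044/15059 + (25389/60236)*sqrt(3), so the residue is -10044/15059 + (25389/60236)*sqrt(3).
At the order-1 pole 2/3 set g(η) = (η - (2/3))*f(η) = 31/(22*(η**2 + η - 1/12)**2).
Simple pole: residue = g(a) at a = 2/3, which is 20088/15059.
List the singular points by increasing real part (a conjugate pair: the negative imaginary part first).


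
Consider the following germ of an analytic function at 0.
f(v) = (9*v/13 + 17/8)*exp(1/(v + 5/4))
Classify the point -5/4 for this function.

The exponent 1/(v - (-5/4)) has a pole at -5/4, so exp(1/(v - (-5/4))) takes every nonzero value near it: an essential singularity (not a pole of any order).

The point is an essential singularity.


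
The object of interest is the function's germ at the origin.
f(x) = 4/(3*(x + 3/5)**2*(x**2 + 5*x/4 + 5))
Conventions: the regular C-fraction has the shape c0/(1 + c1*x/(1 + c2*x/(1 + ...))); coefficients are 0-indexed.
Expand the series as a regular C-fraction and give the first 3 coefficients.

The regular C-fraction coefficients are [20/27, 43/12, -686/645].

Taylor coefficients (expand at 0): a_0 = 20/27, a_1 = -215/81, a_2 = 2167/324.
c0 = a_0 = 20/27. Peel one level at a time: if S = 1 + c*x/S' with S'(0) = 1, then c is the x-coefficient of S and S' = c*x/(S - 1).
S_1 = c0/f = 1 + (43/12)*x + (343/90)*x^2 + ...; c1 = 43/12.
S_2 = c1*x/(S_1 - 1) = 1 + (-686/645)*x + ...; c2 = -686/645.


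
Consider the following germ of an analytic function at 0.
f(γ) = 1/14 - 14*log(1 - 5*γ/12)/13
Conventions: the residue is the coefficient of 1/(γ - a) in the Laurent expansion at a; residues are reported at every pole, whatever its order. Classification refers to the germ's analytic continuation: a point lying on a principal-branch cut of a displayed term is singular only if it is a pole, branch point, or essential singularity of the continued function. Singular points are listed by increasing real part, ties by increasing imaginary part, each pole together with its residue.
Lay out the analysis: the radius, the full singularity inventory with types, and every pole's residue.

Branch term (-14/13)*log(1 - γ/(12/5)): its argument vanishes at γ = 12/5, a logarithmic branch point, modulus 12/5.
The radius of convergence is the smallest modulus among the singular points: 12/5.

Radius of convergence at 0: 12/5.
At 12/5: a logarithmic branch point.


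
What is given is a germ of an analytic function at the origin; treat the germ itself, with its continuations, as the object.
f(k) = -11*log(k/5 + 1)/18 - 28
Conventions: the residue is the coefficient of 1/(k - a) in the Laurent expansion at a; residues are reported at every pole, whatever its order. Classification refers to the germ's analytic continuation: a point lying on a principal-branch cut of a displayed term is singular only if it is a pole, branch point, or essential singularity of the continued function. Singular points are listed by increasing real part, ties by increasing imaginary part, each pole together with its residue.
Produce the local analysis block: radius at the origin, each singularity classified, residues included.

Radius of convergence at 0: 5.
At -5: a logarithmic branch point.

Branch term (-11/18)*log(1 - k/(-5)): its argument vanishes at k = -5, a logarithmic branch point, modulus 5.
The radius of convergence is the smallest modulus among the singular points: 5.


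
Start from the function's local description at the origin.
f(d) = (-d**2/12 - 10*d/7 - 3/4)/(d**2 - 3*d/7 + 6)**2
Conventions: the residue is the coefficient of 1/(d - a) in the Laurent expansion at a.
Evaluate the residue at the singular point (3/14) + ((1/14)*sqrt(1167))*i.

The residue is ((2135/2723778)*sqrt(1167))*i.

The factor d**2 - 3*d/7 + 6 splits as (d - a)(d - a') with a = (3/14) + ((1/14)*sqrt(1167))*i, a' = (3/14) - ((1/14)*sqrt(1167))*i. At the order-2 pole a set g(d) = (d - a)^2*f(d) = [-d**2/12 - 10*d/7 - 3/4] / (d - a')^2.
Order-2 pole: residue = g'(a); g'((3/14) + ((1/14)*sqrt(1167))*i) = ((2135/2723778)*sqrt(1167))*i, so the residue is ((2135/2723778)*sqrt(1167))*i.


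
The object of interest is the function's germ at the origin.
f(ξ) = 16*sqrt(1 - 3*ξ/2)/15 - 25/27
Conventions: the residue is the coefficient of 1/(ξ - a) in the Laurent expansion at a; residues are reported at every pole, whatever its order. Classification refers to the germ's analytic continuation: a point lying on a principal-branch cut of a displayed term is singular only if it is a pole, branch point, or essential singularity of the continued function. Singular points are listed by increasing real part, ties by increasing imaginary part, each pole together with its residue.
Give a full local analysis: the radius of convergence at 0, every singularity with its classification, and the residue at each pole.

Branch term (16/15)*sqrt(1 - ξ/(2/3)): its argument vanishes at ξ = 2/3, a square-root branch point, modulus 2/3.
The radius of convergence is the smallest modulus among the singular points: 2/3.

Radius of convergence at 0: 2/3.
At 2/3: an algebraic (square-root) branch point.


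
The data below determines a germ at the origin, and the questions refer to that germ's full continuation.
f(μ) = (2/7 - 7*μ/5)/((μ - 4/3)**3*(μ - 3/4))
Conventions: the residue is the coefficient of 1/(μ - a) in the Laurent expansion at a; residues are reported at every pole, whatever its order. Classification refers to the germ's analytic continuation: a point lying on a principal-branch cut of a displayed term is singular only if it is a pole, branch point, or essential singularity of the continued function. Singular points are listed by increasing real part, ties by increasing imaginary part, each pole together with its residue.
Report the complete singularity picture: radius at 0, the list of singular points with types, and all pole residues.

Denominator factor (μ - 3/4): pole of order 1 at 3/4, modulus 3/4.
Denominator factor (μ - 4/3)^3: pole of order 3 at 4/3, modulus 4/3.
The radius of convergence is the smallest modulus among the singular points: 3/4.
At the order-1 pole 3/4 set g(μ) = (μ - (3/4))*f(μ) = (2/7 - 7*μ/5)/(μ - 4/3)**3.
Simple pole: residue = g(a) at a = 3/4, which is 46224/12005.
At the order-3 pole 4/3 set g(μ) = (μ - (4/3))^3*f(μ) = (2/7 - 7*μ/5)/(μ - 3/4).
Order-3 pole: residue = g''(a)/2; g''(4/3) = -92448/12005, so the residue is -46224/12005.
List the singular points by increasing real part (a conjugate pair: the negative imaginary part first).

Radius of convergence at 0: 3/4.
At 3/4: a pole of order 1; residue 46224/12005.
At 4/3: a pole of order 3; residue -46224/12005.


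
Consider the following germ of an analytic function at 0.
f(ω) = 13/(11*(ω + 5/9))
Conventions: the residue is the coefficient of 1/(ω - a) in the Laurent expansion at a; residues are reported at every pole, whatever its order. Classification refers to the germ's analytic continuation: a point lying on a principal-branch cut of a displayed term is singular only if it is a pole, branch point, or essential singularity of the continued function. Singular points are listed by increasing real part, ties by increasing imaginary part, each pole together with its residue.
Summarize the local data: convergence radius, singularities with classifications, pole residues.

Denominator factor (ω + 5/9): pole of order 1 at -5/9, modulus 5/9.
The radius of convergence is the smallest modulus among the singular points: 5/9.
At the order-1 pole -5/9 set g(ω) = (ω - (-5/9))*f(ω) = 13/11.
Simple pole: residue = g(a) at a = -5/9, which is 13/11.

Radius of convergence at 0: 5/9.
At -5/9: a pole of order 1; residue 13/11.


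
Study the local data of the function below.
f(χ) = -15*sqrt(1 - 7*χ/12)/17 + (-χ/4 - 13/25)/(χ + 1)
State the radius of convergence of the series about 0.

The radius of convergence is 1.

Denominator factor (χ + 1): pole of order 1 at -1, modulus 1.
Branch term (-15/17)*sqrt(1 - χ/(12/7)): its argument vanishes at χ = 12/7, a square-root branch point, modulus 12/7.
The radius of convergence is the smallest modulus among the singular points: 1.


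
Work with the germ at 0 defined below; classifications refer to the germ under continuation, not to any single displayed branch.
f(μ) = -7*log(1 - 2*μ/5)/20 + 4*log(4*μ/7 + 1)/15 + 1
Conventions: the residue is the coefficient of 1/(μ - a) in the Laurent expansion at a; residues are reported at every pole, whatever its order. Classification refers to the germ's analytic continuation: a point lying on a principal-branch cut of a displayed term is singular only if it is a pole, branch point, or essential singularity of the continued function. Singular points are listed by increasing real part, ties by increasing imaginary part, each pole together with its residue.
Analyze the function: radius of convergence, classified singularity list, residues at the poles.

Radius of convergence at 0: 7/4.
At -7/4: a logarithmic branch point.
At 5/2: a logarithmic branch point.

Branch term (-7/20)*log(1 - μ/(5/2)): its argument vanishes at μ = 5/2, a logarithmic branch point, modulus 5/2.
Branch term (4/15)*log(1 - μ/(-7/4)): its argument vanishes at μ = -7/4, a logarithmic branch point, modulus 7/4.
The radius of convergence is the smallest modulus among the singular points: 7/4.
List the singular points by increasing real part (a conjugate pair: the negative imaginary part first).


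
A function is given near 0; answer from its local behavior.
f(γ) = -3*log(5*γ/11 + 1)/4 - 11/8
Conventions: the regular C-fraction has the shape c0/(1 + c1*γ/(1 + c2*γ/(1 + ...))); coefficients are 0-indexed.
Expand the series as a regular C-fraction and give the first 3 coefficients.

The regular C-fraction coefficients are [-11/8, -30/121, 115/242].

Taylor coefficients (expand at 0): a_0 = -11/8, a_1 = -15/44, a_2 = 75/968.
c0 = a_0 = -11/8. Peel one level at a time: if S = 1 + c*γ/S' with S'(0) = 1, then c is the γ-coefficient of S and S' = c*γ/(S - 1).
S_1 = c0/f = 1 + (-30/121)*γ + (1725/14641)*γ^2 + ...; c1 = -30/121.
S_2 = c1*γ/(S_1 - 1) = 1 + (115/242)*γ + ...; c2 = 115/242.


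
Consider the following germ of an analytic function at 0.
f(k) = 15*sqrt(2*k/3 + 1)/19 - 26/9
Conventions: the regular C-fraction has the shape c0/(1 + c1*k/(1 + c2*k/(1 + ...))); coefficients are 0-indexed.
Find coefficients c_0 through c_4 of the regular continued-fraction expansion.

Taylor coefficients (expand at 0): a_0 = -359/171, a_1 = 5/19, a_2 = -5/114, a_3 = 5/342, a_4 = -25/4104.
c0 = a_0 = -359/171. Peel one level at a time: if S = 1 + c*k/S' with S'(0) = 1, then c is the k-coefficient of S and S' = c*k/(S - 1).
S_1 = c0/f = 1 + (45/359)*k + (-1335/257762)*k^2 + ...; c1 = 45/359.
S_2 = c1*k/(S_1 - 1) = 1 + (89/2154)*k + (-1/36)*k^2 + ...; c2 = 89/2154.
S_3 = c2*k/(S_2 - 1) = 1 + (359/534)*k + (64979/285156)*k^2 + ...; c3 = 359/534.
S_4 = c3*k/(S_3 - 1) = 1 + (-181/534)*k + ...; c4 = -181/534.

The regular C-fraction coefficients are [-359/171, 45/359, 89/2154, 359/534, -181/534].


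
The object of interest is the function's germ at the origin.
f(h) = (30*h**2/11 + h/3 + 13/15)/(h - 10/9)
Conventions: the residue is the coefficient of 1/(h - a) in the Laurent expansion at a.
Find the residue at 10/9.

The residue is 2279/495.

At the order-1 pole 10/9 set g(h) = (h - (10/9))*f(h) = 30*h**2/11 + h/3 + 13/15.
Simple pole: residue = g(a) at a = 10/9, which is 2279/495.


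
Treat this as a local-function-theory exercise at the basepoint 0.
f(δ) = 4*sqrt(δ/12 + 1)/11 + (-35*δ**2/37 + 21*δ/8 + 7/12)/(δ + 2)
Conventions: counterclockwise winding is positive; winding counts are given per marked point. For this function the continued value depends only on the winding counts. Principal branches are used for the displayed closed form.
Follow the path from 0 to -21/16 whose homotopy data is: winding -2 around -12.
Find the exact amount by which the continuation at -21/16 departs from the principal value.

Continued minus principal equals 0.

The rational part is single-valued and drops out of the difference; each branch term changes only by its own monodromy.
(4/11)*sqrt(1 - δ/(-12)): winding -2 is even, the square root returns to the same sheet, contribution 0.
Summing the contributions at δ = -21/16 gives 0.


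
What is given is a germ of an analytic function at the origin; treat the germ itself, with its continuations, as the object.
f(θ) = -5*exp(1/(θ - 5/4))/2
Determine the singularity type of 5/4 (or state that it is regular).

The exponent 1/(θ - (5/4)) has a pole at 5/4, so exp(1/(θ - (5/4))) takes every nonzero value near it: an essential singularity (not a pole of any order).

The point is an essential singularity.


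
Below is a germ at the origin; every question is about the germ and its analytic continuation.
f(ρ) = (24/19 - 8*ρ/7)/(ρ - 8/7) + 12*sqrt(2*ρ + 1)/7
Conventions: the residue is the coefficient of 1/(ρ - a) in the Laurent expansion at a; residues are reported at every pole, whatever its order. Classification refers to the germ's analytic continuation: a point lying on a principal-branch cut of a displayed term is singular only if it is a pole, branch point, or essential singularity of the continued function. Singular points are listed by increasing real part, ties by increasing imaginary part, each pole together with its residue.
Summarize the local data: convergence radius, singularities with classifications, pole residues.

Denominator factor (ρ - 8/7): pole of order 1 at 8/7, modulus 8/7.
Branch term (12/7)*sqrt(1 - ρ/(-1/2)): its argument vanishes at ρ = -1/2, a square-root branch point, modulus 1/2.
The radius of convergence is the smallest modulus among the singular points: 1/2.
The branch term is analytic at 8/7 and contributes nothing to the residue; only the rational part matters.
At the order-1 pole 8/7 set g(ρ) = (ρ - (8/7))*(rational part) = 24/19 - 8*ρ/7.
Simple pole: residue = g(a) at a = 8/7, which is -40/931.
List the singular points by increasing real part (a conjugate pair: the negative imaginary part first).

Radius of convergence at 0: 1/2.
At -1/2: an algebraic (square-root) branch point.
At 8/7: a pole of order 1; residue -40/931.


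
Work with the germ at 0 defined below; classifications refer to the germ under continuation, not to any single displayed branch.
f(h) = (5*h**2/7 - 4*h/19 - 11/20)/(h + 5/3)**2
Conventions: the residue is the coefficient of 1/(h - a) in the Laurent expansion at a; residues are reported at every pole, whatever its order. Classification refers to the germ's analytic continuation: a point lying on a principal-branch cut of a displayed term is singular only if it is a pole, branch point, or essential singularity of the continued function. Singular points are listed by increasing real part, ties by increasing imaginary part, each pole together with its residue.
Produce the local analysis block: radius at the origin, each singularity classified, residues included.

Radius of convergence at 0: 5/3.
At -5/3: a pole of order 2; residue -1034/399.

Denominator factor (h + 5/3)^2: pole of order 2 at -5/3, modulus 5/3.
The radius of convergence is the smallest modulus among the singular points: 5/3.
At the order-2 pole -5/3 set g(h) = (h - (-5/3))^2*f(h) = 5*h**2/7 - 4*h/19 - 11/20.
Order-2 pole: residue = g'(a); g'(-5/3) = -1034/399, so the residue is -1034/399.


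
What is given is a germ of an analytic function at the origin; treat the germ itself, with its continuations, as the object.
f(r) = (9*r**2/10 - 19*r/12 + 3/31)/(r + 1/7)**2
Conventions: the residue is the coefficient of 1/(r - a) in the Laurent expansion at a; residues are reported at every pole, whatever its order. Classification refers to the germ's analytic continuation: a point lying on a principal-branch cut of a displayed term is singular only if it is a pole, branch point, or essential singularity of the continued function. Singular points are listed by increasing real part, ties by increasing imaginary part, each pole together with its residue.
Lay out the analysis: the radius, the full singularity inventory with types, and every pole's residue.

Denominator factor (r + 1/7)^2: pole of order 2 at -1/7, modulus 1/7.
The radius of convergence is the smallest modulus among the singular points: 1/7.
At the order-2 pole -1/7 set g(r) = (r - (-1/7))^2*f(r) = 9*r**2/10 - 19*r/12 + 3/31.
Order-2 pole: residue = g'(a); g'(-1/7) = -773/420, so the residue is -773/420.

Radius of convergence at 0: 1/7.
At -1/7: a pole of order 2; residue -773/420.


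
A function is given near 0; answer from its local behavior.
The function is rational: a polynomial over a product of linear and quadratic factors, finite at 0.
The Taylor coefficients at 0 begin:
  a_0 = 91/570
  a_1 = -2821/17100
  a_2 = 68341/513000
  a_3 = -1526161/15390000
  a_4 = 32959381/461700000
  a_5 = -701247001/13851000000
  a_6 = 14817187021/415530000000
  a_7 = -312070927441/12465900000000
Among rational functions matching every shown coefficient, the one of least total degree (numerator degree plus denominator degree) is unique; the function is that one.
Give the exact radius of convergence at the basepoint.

The radius of convergence is 10/7.

No rational of total degree below 2 reproduces all 8 coefficients; solving the [0/2] Pade equations on them gives f(r) = 13/(19*(r + 10/7)*(r + 3)), whose expansion matches every shown term.
Denominator factor (r + 3): pole of order 1 at -3, modulus 3.
Denominator factor (r + 10/7): pole of order 1 at -10/7, modulus 10/7.
The radius of convergence is the smallest modulus among the singular points: 10/7.


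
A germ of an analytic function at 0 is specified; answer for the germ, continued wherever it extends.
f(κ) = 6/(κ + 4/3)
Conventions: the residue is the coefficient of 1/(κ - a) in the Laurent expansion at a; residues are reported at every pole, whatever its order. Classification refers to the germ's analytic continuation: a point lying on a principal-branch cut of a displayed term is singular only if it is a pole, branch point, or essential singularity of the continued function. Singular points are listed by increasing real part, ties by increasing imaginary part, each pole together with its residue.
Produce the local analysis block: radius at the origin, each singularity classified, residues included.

Denominator factor (κ + 4/3): pole of order 1 at -4/3, modulus 4/3.
The radius of convergence is the smallest modulus among the singular points: 4/3.
At the order-1 pole -4/3 set g(κ) = (κ - (-4/3))*f(κ) = 6.
Simple pole: residue = g(a) at a = -4/3, which is 6.

Radius of convergence at 0: 4/3.
At -4/3: a pole of order 1; residue 6.


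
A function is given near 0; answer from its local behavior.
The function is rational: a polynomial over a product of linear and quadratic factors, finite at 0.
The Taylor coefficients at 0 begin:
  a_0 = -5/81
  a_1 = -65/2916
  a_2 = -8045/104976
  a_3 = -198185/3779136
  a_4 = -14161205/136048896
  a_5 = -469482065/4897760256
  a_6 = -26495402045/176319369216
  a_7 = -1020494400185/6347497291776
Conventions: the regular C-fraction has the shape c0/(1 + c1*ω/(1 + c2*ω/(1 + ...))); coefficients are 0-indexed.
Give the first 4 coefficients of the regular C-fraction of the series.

The regular C-fraction coefficients are [-5/81, -13/36, -40/13, 40/13].

Taylor coefficients (read off): a_0 = -5/81, a_1 = -65/2916, a_2 = -8045/104976, a_3 = -198185/3779136.
c0 = a_0 = -5/81. Peel one level at a time: if S = 1 + c*ω/S' with S'(0) = 1, then c is the ω-coefficient of S and S' = c*ω/(S - 1).
S_1 = c0/f = 1 + (-13/36)*ω + (-10/9)*ω^2 + ...; c1 = -13/36.
S_2 = c1*ω/(S_1 - 1) = 1 + (-40/13)*ω + (1600/169)*ω^2 + ...; c2 = -40/13.
S_3 = c2*ω/(S_2 - 1) = 1 + (40/13)*ω + ...; c3 = 40/13.


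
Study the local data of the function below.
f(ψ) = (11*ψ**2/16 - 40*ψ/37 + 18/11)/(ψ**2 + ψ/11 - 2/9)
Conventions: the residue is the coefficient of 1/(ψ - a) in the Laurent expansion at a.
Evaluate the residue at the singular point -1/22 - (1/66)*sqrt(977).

The factor ψ**2 + ψ/11 - 2/9 splits as (ψ - a)(ψ - a') with a = -1/22 - (1/66)*sqrt(977), a' = -1/22 + (1/66)*sqrt(977). At the order-1 pole a set g(ψ) = (ψ - a)*f(ψ) = [11*ψ**2/16 - 40*ψ/37 + 18/11] / (ψ - a').
Simple pole: residue = g(a) at a = -1/22 - (1/66)*sqrt(977), which is -677/1184 - (215809/3470304)*sqrt(977).

The residue is -677/1184 - (215809/3470304)*sqrt(977).


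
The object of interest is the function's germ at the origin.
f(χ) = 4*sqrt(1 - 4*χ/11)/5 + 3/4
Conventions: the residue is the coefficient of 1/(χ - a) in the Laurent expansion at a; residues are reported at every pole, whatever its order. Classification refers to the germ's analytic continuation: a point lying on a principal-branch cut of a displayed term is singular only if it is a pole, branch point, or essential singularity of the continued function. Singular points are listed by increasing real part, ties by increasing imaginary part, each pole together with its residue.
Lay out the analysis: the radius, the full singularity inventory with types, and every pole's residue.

Radius of convergence at 0: 11/4.
At 11/4: an algebraic (square-root) branch point.

Branch term (4/5)*sqrt(1 - χ/(11/4)): its argument vanishes at χ = 11/4, a square-root branch point, modulus 11/4.
The radius of convergence is the smallest modulus among the singular points: 11/4.


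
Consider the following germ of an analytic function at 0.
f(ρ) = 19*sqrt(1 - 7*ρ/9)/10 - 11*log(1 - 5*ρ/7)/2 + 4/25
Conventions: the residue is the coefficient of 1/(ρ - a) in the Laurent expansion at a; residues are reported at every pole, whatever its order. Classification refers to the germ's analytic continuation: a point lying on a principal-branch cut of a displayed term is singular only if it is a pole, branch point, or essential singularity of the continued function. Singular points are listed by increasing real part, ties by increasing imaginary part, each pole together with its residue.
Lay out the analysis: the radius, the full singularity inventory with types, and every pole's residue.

Radius of convergence at 0: 9/7.
At 9/7: an algebraic (square-root) branch point.
At 7/5: a logarithmic branch point.

Branch term (-11/2)*log(1 - ρ/(7/5)): its argument vanishes at ρ = 7/5, a logarithmic branch point, modulus 7/5.
Branch term (19/10)*sqrt(1 - ρ/(9/7)): its argument vanishes at ρ = 9/7, a square-root branch point, modulus 9/7.
The radius of convergence is the smallest modulus among the singular points: 9/7.
List the singular points by increasing real part (a conjugate pair: the negative imaginary part first).


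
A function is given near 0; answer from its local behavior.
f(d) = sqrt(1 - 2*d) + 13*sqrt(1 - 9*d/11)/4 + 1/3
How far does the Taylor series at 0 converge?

Branch term (13/4)*sqrt(1 - d/(11/9)): its argument vanishes at d = 11/9, a square-root branch point, modulus 11/9.
Branch term (1)*sqrt(1 - d/(1/2)): its argument vanishes at d = 1/2, a square-root branch point, modulus 1/2.
The radius of convergence is the smallest modulus among the singular points: 1/2.

The radius of convergence is 1/2.


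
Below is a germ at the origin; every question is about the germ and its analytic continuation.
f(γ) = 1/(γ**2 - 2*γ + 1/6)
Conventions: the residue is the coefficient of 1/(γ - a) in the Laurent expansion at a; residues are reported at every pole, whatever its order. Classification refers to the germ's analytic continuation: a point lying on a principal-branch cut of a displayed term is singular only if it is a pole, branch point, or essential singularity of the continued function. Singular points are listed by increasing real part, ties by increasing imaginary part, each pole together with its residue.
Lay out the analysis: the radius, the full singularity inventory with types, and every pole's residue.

Radius of convergence at 0: 1 - (1/6)*sqrt(30).
At 1 - (1/6)*sqrt(30): a pole of order 1; residue -(1/10)*sqrt(30).
At 1 + (1/6)*sqrt(30): a pole of order 1; residue (1/10)*sqrt(30).

Denominator factor (γ**2 - 2*γ + 1/6): discriminant 10/3, real irrational roots 1 + (1/6)*sqrt(30) and 1 - (1/6)*sqrt(30); poles of order 1, moduli 1 + (1/6)*sqrt(30) and 1 - (1/6)*sqrt(30).
The radius of convergence is the smallest modulus among the singular points: 1 - (1/6)*sqrt(30).
The factor γ**2 - 2*γ + 1/6 splits as (γ - a)(γ - a') with a = 1 - (1/6)*sqrt(30), a' = 1 + (1/6)*sqrt(30). At the order-1 pole a set g(γ) = (γ - a)*f(γ) = [1] / (γ - a').
Simple pole: residue = g(a) at a = 1 - (1/6)*sqrt(30), which is -(1/10)*sqrt(30).
The factor γ**2 - 2*γ + 1/6 splits as (γ - a)(γ - a') with a = 1 + (1/6)*sqrt(30), a' = 1 - (1/6)*sqrt(30). At the order-1 pole a set g(γ) = (γ - a)*f(γ) = [1] / (γ - a').
Simple pole: residue = g(a) at a = 1 + (1/6)*sqrt(30), which is (1/10)*sqrt(30).
List the singular points by increasing real part (a conjugate pair: the negative imaginary part first).


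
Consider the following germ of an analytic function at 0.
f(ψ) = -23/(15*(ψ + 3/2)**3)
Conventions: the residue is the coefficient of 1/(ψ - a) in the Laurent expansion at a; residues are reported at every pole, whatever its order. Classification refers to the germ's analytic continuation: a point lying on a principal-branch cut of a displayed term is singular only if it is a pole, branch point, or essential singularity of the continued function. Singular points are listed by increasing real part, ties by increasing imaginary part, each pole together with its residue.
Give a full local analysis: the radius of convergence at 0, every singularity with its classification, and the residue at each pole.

Radius of convergence at 0: 3/2.
At -3/2: a pole of order 3; residue 0.

Denominator factor (ψ + 3/2)^3: pole of order 3 at -3/2, modulus 3/2.
The radius of convergence is the smallest modulus among the singular points: 3/2.
At the order-3 pole -3/2 set g(ψ) = (ψ - (-3/2))^3*f(ψ) = -23/15.
Order-3 pole: residue = g''(a)/2; g''(-3/2) = 0, so the residue is 0.


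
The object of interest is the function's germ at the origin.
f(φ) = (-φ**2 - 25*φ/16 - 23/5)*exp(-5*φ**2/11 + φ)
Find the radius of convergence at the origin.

The factor exp(-5*φ**2/11 + φ) is entire and contributes no finite singular point.
The polynomial part has no poles.
No finite singular points: the Taylor series at 0 converges everywhere.

The radius of convergence is infinite.


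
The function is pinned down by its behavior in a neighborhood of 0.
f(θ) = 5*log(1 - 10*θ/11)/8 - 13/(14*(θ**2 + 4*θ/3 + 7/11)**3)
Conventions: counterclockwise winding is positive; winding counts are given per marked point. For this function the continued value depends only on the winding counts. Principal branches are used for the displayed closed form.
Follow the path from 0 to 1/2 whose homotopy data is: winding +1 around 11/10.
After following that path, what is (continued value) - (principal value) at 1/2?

Continued minus principal equals (5/4)*pi*i.

The rational part is single-valued and drops out of the difference; each branch term changes only by its own monodromy.
(5/8)*log(1 - θ/(11/10)): each positive loop around 11/10 adds 2*pi*i to the log, so winding +1 contributes (5/8)*(1)*2*pi*i = (5/4)*pi*i.
Summing the contributions at θ = 1/2 gives (5/4)*pi*i.


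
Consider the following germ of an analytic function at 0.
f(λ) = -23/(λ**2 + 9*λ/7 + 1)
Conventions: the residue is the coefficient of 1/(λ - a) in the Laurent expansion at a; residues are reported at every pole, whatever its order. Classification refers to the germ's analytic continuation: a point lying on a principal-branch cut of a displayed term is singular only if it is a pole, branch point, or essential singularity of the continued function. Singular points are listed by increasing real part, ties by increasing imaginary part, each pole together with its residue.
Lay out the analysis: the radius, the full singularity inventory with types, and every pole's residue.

Denominator factor (λ**2 + 9*λ/7 + 1): discriminant -115/49, complex-conjugate roots (-9/14) + ((1/14)*sqrt(115))*i and (-9/14) - ((1/14)*sqrt(115))*i; poles of order 1, moduli 1 and 1.
The radius of convergence is the smallest modulus among the singular points: 1.
The factor λ**2 + 9*λ/7 + 1 splits as (λ - a)(λ - a') with a = (-9/14) - ((1/14)*sqrt(115))*i, a' = (-9/14) + ((1/14)*sqrt(115))*i. At the order-1 pole a set g(λ) = (λ - a)*f(λ) = [-23] / (λ - a').
Simple pole: residue = g(a) at a = (-9/14) - ((1/14)*sqrt(115))*i, which is -((7/5)*sqrt(115))*i.
The factor λ**2 + 9*λ/7 + 1 splits as (λ - a)(λ - a') with a = (-9/14) + ((1/14)*sqrt(115))*i, a' = (-9/14) - ((1/14)*sqrt(115))*i. At the order-1 pole a set g(λ) = (λ - a)*f(λ) = [-23] / (λ - a').
Simple pole: residue = g(a) at a = (-9/14) + ((1/14)*sqrt(115))*i, which is ((7/5)*sqrt(115))*i.
List the singular points by increasing real part (a conjugate pair: the negative imaginary part first).

Radius of convergence at 0: 1.
At (-9/14) - ((1/14)*sqrt(115))*i: a pole of order 1; residue -((7/5)*sqrt(115))*i.
At (-9/14) + ((1/14)*sqrt(115))*i: a pole of order 1; residue ((7/5)*sqrt(115))*i.


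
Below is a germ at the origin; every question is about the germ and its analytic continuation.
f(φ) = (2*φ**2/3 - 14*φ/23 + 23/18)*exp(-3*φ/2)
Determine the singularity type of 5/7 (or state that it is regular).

There is no denominator, hence no pole anywhere.
The factor exp(-3*φ/2) is entire.
So the germ continues analytically to 5/7.

The point is a regular point.


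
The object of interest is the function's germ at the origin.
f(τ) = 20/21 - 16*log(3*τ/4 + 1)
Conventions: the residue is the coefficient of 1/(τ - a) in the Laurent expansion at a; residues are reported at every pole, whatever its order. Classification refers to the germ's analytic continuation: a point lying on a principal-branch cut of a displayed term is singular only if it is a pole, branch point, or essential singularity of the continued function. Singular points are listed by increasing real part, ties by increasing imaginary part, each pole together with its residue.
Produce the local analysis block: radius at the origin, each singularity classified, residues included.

Radius of convergence at 0: 4/3.
At -4/3: a logarithmic branch point.

Branch term (-16)*log(1 - τ/(-4/3)): its argument vanishes at τ = -4/3, a logarithmic branch point, modulus 4/3.
The radius of convergence is the smallest modulus among the singular points: 4/3.


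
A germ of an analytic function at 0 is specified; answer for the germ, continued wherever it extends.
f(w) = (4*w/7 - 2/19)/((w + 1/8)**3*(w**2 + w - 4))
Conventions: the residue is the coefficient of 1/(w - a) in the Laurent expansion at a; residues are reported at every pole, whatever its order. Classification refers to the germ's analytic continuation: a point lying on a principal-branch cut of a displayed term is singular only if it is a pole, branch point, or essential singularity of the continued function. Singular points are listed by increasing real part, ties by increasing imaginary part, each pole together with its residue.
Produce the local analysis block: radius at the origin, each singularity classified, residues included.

Radius of convergence at 0: 1/8.
At -1/2 - (1/2)*sqrt(17): a pole of order 1; residue 16311296/2419462451 - (47097856/5875837381)*sqrt(17).
At -1/8: a pole of order 3; residue -32622592/2419462451.
At -1/2 + (1/2)*sqrt(17): a pole of order 1; residue 16311296/2419462451 + (47097856/5875837381)*sqrt(17).


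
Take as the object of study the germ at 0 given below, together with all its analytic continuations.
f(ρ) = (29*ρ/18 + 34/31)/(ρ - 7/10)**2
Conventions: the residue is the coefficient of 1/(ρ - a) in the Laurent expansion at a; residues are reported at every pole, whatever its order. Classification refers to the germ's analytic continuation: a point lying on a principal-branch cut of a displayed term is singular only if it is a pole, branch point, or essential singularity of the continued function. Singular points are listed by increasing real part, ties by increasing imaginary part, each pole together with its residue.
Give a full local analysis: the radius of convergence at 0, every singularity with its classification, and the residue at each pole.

Radius of convergence at 0: 7/10.
At 7/10: a pole of order 2; residue 29/18.

Denominator factor (ρ - 7/10)^2: pole of order 2 at 7/10, modulus 7/10.
The radius of convergence is the smallest modulus among the singular points: 7/10.
At the order-2 pole 7/10 set g(ρ) = (ρ - (7/10))^2*f(ρ) = 29*ρ/18 + 34/31.
Order-2 pole: residue = g'(a); g'(7/10) = 29/18, so the residue is 29/18.


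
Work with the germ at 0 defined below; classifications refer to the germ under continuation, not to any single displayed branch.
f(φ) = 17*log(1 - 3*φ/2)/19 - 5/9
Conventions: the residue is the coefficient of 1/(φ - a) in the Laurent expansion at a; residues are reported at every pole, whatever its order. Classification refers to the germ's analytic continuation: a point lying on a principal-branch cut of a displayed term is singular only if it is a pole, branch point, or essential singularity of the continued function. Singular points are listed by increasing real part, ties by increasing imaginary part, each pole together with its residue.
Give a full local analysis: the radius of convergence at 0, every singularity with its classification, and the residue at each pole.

Branch term (17/19)*log(1 - φ/(2/3)): its argument vanishes at φ = 2/3, a logarithmic branch point, modulus 2/3.
The radius of convergence is the smallest modulus among the singular points: 2/3.

Radius of convergence at 0: 2/3.
At 2/3: a logarithmic branch point.
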